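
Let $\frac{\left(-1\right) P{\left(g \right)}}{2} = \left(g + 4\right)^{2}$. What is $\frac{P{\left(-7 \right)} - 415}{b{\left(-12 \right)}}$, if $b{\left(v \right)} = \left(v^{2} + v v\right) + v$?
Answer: $- \frac{433}{276} \approx -1.5688$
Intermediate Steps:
$P{\left(g \right)} = - 2 \left(4 + g\right)^{2}$ ($P{\left(g \right)} = - 2 \left(g + 4\right)^{2} = - 2 \left(4 + g\right)^{2}$)
$b{\left(v \right)} = v + 2 v^{2}$ ($b{\left(v \right)} = \left(v^{2} + v^{2}\right) + v = 2 v^{2} + v = v + 2 v^{2}$)
$\frac{P{\left(-7 \right)} - 415}{b{\left(-12 \right)}} = \frac{- 2 \left(4 - 7\right)^{2} - 415}{\left(-12\right) \left(1 + 2 \left(-12\right)\right)} = \frac{- 2 \left(-3\right)^{2} - 415}{\left(-12\right) \left(1 - 24\right)} = \frac{\left(-2\right) 9 - 415}{\left(-12\right) \left(-23\right)} = \frac{-18 - 415}{276} = \left(-433\right) \frac{1}{276} = - \frac{433}{276}$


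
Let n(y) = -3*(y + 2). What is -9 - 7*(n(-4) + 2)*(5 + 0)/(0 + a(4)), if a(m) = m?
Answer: -79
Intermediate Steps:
n(y) = -6 - 3*y (n(y) = -3*(2 + y) = -6 - 3*y)
-9 - 7*(n(-4) + 2)*(5 + 0)/(0 + a(4)) = -9 - 7*((-6 - 3*(-4)) + 2)*(5 + 0)/(0 + 4) = -9 - 7*((-6 + 12) + 2)*5/4 = -9 - 7*(6 + 2)*5*(¼) = -9 - 56*5/4 = -9 - 7*10 = -9 - 70 = -79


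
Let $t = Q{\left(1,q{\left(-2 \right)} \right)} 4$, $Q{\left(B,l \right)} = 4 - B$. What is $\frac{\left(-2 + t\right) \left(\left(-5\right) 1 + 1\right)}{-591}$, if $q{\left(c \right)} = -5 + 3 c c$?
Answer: $\frac{40}{591} \approx 0.067682$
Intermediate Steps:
$q{\left(c \right)} = -5 + 3 c^{2}$
$t = 12$ ($t = \left(4 - 1\right) 4 = 3 \cdot 4 = 12$)
$\frac{\left(-2 + t\right) \left(\left(-5\right) 1 + 1\right)}{-591} = \frac{\left(-2 + 12\right) \left(\left(-5\right) 1 + 1\right)}{-591} = 10 \left(-5 + 1\right) \left(- \frac{1}{591}\right) = 10 \left(-4\right) \left(- \frac{1}{591}\right) = \left(-40\right) \left(- \frac{1}{591}\right) = \frac{40}{591}$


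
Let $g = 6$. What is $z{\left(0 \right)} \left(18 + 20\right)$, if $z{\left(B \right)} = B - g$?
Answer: $-228$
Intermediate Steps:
$z{\left(B \right)} = -6 + B$ ($z{\left(B \right)} = B - 6 = -6 + B$)
$z{\left(0 \right)} \left(18 + 20\right) = \left(-6 + 0\right) \left(18 + 20\right) = \left(-6\right) 38 = -228$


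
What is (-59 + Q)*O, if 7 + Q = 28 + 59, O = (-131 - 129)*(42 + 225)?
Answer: -1457820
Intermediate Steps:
O = -69420 (O = -260*267 = -69420)
Q = 80 (Q = -7 + (28 + 59) = -7 + 87 = 80)
(-59 + Q)*O = (-59 + 80)*(-69420) = 21*(-69420) = -1457820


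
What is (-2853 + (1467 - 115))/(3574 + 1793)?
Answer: -1501/5367 ≈ -0.27967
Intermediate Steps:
(-2853 + (1467 - 115))/(3574 + 1793) = (-2853 + 1352)/5367 = -1501*1/5367 = -1501/5367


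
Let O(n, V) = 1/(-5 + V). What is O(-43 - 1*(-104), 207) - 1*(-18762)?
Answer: 3789925/202 ≈ 18762.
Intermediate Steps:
O(-43 - 1*(-104), 207) - 1*(-18762) = 1/(-5 + 207) - 1*(-18762) = 1/202 + 18762 = 3789925/202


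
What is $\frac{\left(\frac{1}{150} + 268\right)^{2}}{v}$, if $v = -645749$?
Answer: $- \frac{1616120401}{14529352500} \approx -0.11123$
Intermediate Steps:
$\frac{\left(\frac{1}{150} + 268\right)^{2}}{v} = \frac{\left(\frac{1}{150} + 268\right)^{2}}{-645749} = \left(\frac{1}{150} + 268\right)^{2} \left(- \frac{1}{645749}\right) = \left(\frac{40201}{150}\right)^{2} \left(- \frac{1}{645749}\right) = \frac{1616120401}{22500} \left(- \frac{1}{645749}\right) = - \frac{1616120401}{14529352500}$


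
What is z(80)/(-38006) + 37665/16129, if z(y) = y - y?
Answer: 37665/16129 ≈ 2.3352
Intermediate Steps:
z(y) = 0
z(80)/(-38006) + 37665/16129 = 0/(-38006) + 37665/16129 = 0*(-1/38006) + 37665*(1/16129) = 0 + 37665/16129 = 37665/16129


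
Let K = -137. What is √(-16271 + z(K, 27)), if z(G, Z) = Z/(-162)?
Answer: I*√585762/6 ≈ 127.56*I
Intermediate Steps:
z(G, Z) = -Z/162 (z(G, Z) = Z*(-1/162) = -Z/162)
√(-16271 + z(K, 27)) = √(-16271 - 1/162*27) = √(-16271 - ⅙) = √(-97627/6) = I*√585762/6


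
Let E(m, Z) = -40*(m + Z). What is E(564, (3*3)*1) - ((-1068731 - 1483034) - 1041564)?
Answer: 3570409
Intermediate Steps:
E(m, Z) = -40*Z - 40*m (E(m, Z) = -40*(Z + m) = -40*Z - 40*m)
E(564, (3*3)*1) - ((-1068731 - 1483034) - 1041564) = (-40*3*3 - 40*564) - ((-1068731 - 1483034) - 1041564) = (-360 - 22560) - (-2551765 - 1041564) = (-40*9 - 22560) - 1*(-3593329) = (-360 - 22560) + 3593329 = -22920 + 3593329 = 3570409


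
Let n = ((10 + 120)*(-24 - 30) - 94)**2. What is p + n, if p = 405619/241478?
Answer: 12220959541707/241478 ≈ 5.0609e+7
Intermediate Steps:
n = 50608996 (n = (130*(-54) - 94)**2 = (-7020 - 94)**2 = (-7114)**2 = 50608996)
p = 405619/241478 (p = 405619*(1/241478) = 405619/241478 ≈ 1.6797)
p + n = 405619/241478 + 50608996 = 12220959541707/241478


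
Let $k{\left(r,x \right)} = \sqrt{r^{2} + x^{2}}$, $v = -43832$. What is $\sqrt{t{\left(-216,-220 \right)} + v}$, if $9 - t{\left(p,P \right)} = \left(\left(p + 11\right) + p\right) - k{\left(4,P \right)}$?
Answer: $\sqrt{-43402 + 4 \sqrt{3026}} \approx 207.8 i$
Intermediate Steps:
$t{\left(p,P \right)} = -2 + \sqrt{16 + P^{2}} - 2 p$ ($t{\left(p,P \right)} = 9 - \left(\left(\left(p + 11\right) + p\right) - \sqrt{4^{2} + P^{2}}\right) = 9 - \left(\left(\left(11 + p\right) + p\right) - \sqrt{16 + P^{2}}\right) = 9 - \left(\left(11 + 2 p\right) - \sqrt{16 + P^{2}}\right) = 9 - \left(11 - \sqrt{16 + P^{2}} + 2 p\right) = -2 + \sqrt{16 + P^{2}} - 2 p$)
$\sqrt{t{\left(-216,-220 \right)} + v} = \sqrt{\left(-2 + \sqrt{16 + \left(-220\right)^{2}} - -432\right) - 43832} = \sqrt{\left(-2 + \sqrt{16 + 48400} + 432\right) - 43832} = \sqrt{\left(-2 + \sqrt{48416} + 432\right) - 43832} = \sqrt{\left(-2 + 4 \sqrt{3026} + 432\right) - 43832} = \sqrt{\left(430 + 4 \sqrt{3026}\right) - 43832} = \sqrt{-43402 + 4 \sqrt{3026}}$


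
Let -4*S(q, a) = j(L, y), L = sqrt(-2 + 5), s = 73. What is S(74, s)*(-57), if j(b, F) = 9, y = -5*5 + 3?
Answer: 513/4 ≈ 128.25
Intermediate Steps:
L = sqrt(3) ≈ 1.7320
y = -22 (y = -25 + 3 = -22)
S(q, a) = -9/4 (S(q, a) = -1/4*9 = -9/4)
S(74, s)*(-57) = -9/4*(-57) = 513/4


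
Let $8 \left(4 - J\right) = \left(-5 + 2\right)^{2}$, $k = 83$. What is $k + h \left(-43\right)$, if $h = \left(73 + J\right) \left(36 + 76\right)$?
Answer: $-365331$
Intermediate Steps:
$J = \frac{23}{8}$ ($J = 4 - \frac{\left(-5 + 2\right)^{2}}{8} = 4 - \frac{\left(-3\right)^{2}}{8} = 4 - \frac{9}{8} = \frac{23}{8} \approx 2.875$)
$h = 8498$ ($h = \left(73 + \frac{23}{8}\right) \left(36 + 76\right) = \frac{607}{8} \cdot 112 = 8498$)
$k + h \left(-43\right) = 83 + 8498 \left(-43\right) = 83 - 365414 = -365331$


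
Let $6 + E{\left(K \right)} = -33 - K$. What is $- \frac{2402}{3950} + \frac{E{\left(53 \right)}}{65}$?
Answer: $- \frac{51953}{25675} \approx -2.0235$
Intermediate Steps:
$E{\left(K \right)} = -39 - K$ ($E{\left(K \right)} = -6 - \left(33 + K\right) = -39 - K$)
$- \frac{2402}{3950} + \frac{E{\left(53 \right)}}{65} = - \frac{2402}{3950} + \frac{-39 - 53}{65} = \left(-2402\right) \frac{1}{3950} + \left(-39 - 53\right) \frac{1}{65} = - \frac{1201}{1975} - \frac{92}{65} = - \frac{51953}{25675}$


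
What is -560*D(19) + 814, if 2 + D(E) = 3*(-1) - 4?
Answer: 5854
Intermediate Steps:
D(E) = -9 (D(E) = -2 + (3*(-1) - 4) = -2 + (-3 - 4) = -2 - 7 = -9)
-560*D(19) + 814 = -560*(-9) + 814 = 5040 + 814 = 5854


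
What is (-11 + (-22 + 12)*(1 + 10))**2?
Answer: 14641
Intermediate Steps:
(-11 + (-22 + 12)*(1 + 10))**2 = (-11 - 10*11)**2 = (-11 - 110)**2 = (-121)**2 = 14641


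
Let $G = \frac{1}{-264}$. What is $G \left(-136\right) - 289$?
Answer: $- \frac{9520}{33} \approx -288.48$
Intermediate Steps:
$G = - \frac{1}{264} \approx -0.0037879$
$G \left(-136\right) - 289 = \left(- \frac{1}{264}\right) \left(-136\right) - 289 = \frac{17}{33} - 289 = - \frac{9520}{33}$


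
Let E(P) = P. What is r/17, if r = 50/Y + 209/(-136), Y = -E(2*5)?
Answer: -889/2312 ≈ -0.38452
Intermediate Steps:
Y = -10 (Y = -2*5 = -1*10 = -10)
r = -889/136 (r = 50/(-10) + 209/(-136) = 50*(-⅒) + 209*(-1/136) = -5 - 209/136 = -889/136 ≈ -6.5368)
r/17 = -889/136/17 = (1/17)*(-889/136) = -889/2312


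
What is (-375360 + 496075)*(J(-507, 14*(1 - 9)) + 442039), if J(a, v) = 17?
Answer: 53362790040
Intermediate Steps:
(-375360 + 496075)*(J(-507, 14*(1 - 9)) + 442039) = (-375360 + 496075)*(17 + 442039) = 120715*442056 = 53362790040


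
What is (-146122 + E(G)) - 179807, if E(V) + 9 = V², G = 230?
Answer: -273038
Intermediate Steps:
E(V) = -9 + V²
(-146122 + E(G)) - 179807 = (-146122 + (-9 + 230²)) - 179807 = (-146122 + (-9 + 52900)) - 179807 = (-146122 + 52891) - 179807 = -93231 - 179807 = -273038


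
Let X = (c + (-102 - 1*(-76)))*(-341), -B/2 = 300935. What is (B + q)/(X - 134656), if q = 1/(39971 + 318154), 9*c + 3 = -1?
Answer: 646634081247/134982803750 ≈ 4.7905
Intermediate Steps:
c = -4/9 (c = -⅓ + (⅑)*(-1) = -⅓ - ⅑ = -4/9 ≈ -0.44444)
B = -601870 (B = -2*300935 = -601870)
q = 1/358125 ≈ 2.7923e-6
X = 81158/9 (X = (-4/9 + (-102 - 1*(-76)))*(-341) = (-4/9 + (-102 + 76))*(-341) = (-4/9 - 26)*(-341) = -238/9*(-341) = 81158/9 ≈ 9017.6)
(B + q)/(X - 134656) = (-601870 + 1/358125)/(81158/9 - 134656) = -215544693749/(358125*(-1130746/9)) = -215544693749/358125*(-9/1130746) = 646634081247/134982803750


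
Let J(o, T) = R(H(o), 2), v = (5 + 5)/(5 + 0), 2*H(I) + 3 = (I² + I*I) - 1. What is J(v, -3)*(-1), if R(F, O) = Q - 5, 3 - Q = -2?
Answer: 0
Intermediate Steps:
Q = 5 (Q = 3 - 1*(-2) = 3 + 2 = 5)
H(I) = -2 + I² (H(I) = -3/2 + ((I² + I*I) - 1)/2 = -3/2 + ((I² + I²) - 1)/2 = -3/2 + (2*I² - 1)/2 = -3/2 + (-1 + 2*I²)/2 = -3/2 + (-½ + I²) = -2 + I²)
R(F, O) = 0 (R(F, O) = 5 - 5 = 0)
v = 2 (v = 10/5 = 10*(⅕) = 2)
J(o, T) = 0
J(v, -3)*(-1) = 0*(-1) = 0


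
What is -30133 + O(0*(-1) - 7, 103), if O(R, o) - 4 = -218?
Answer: -30347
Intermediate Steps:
O(R, o) = -214 (O(R, o) = 4 - 218 = -214)
-30133 + O(0*(-1) - 7, 103) = -30133 - 214 = -30347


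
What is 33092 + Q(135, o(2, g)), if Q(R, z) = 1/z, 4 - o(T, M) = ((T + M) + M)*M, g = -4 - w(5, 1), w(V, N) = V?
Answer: 4632879/140 ≈ 33092.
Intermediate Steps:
g = -9 (g = -4 - 1*5 = -4 - 5 = -9)
o(T, M) = 4 - M*(T + 2*M) (o(T, M) = 4 - ((T + M) + M)*M = 4 - ((M + T) + M)*M = 4 - (T + 2*M)*M = 4 - M*(T + 2*M))
33092 + Q(135, o(2, g)) = 33092 + 1/(4 - 2*(-9)² - 1*(-9)*2) = 33092 + 1/(4 - 2*81 + 18) = 33092 + 1/(4 - 162 + 18) = 33092 + 1/(-140) = 33092 - 1/140 = 4632879/140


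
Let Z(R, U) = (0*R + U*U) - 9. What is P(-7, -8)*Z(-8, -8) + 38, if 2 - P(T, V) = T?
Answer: 533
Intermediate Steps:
P(T, V) = 2 - T
Z(R, U) = -9 + U**2 (Z(R, U) = (0 + U**2) - 9 = U**2 - 9 = -9 + U**2)
P(-7, -8)*Z(-8, -8) + 38 = (2 - 1*(-7))*(-9 + (-8)**2) + 38 = (2 + 7)*(-9 + 64) + 38 = 9*55 + 38 = 495 + 38 = 533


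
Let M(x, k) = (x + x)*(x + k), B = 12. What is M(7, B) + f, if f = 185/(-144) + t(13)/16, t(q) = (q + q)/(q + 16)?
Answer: 1105685/4176 ≈ 264.77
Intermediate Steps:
M(x, k) = 2*x*(k + x) (M(x, k) = (2*x)*(k + x) = 2*x*(k + x))
t(q) = 2*q/(16 + q) (t(q) = (2*q)/(16 + q) = 2*q/(16 + q))
f = -5131/4176 (f = 185/(-144) + (2*13/(16 + 13))/16 = 185*(-1/144) + (2*13/29)*(1/16) = -185/144 + (2*13*(1/29))*(1/16) = -185/144 + (26/29)*(1/16) = -185/144 + 13/232 = -5131/4176 ≈ -1.2287)
M(7, B) + f = 2*7*(12 + 7) - 5131/4176 = 2*7*19 - 5131/4176 = 266 - 5131/4176 = 1105685/4176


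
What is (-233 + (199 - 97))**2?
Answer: 17161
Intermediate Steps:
(-233 + (199 - 97))**2 = (-233 + 102)**2 = (-131)**2 = 17161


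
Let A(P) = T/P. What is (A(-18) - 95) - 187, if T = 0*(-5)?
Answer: -282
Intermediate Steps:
T = 0
A(P) = 0 (A(P) = 0/P = 0)
(A(-18) - 95) - 187 = (0 - 95) - 187 = -95 - 187 = -282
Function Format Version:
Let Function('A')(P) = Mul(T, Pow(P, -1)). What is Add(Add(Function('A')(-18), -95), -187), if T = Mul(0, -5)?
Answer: -282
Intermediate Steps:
T = 0
Function('A')(P) = 0 (Function('A')(P) = Mul(0, Pow(P, -1)) = 0)
Add(Add(Function('A')(-18), -95), -187) = Add(Add(0, -95), -187) = Add(-95, -187) = -282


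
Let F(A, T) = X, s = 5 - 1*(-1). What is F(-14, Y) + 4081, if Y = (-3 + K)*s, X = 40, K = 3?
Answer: 4121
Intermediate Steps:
s = 6 (s = 5 + 1 = 6)
Y = 0 (Y = (-3 + 3)*6 = 0*6 = 0)
F(A, T) = 40
F(-14, Y) + 4081 = 40 + 4081 = 4121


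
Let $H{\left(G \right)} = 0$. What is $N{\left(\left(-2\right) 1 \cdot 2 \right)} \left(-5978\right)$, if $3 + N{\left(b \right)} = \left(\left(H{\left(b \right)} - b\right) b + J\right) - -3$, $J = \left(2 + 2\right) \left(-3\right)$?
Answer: $167384$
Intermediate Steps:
$J = -12$ ($J = 4 \left(-3\right) = -12$)
$N{\left(b \right)} = -12 - b^{2}$ ($N{\left(b \right)} = -3 + \left(\left(\left(0 - b\right) b - 12\right) - -3\right) = -3 + \left(\left(- b b - 12\right) + 3\right) = -3 + \left(\left(- b^{2} - 12\right) + 3\right) = -3 + \left(\left(-12 - b^{2}\right) + 3\right) = -3 - \left(9 + b^{2}\right) = -12 - b^{2}$)
$N{\left(\left(-2\right) 1 \cdot 2 \right)} \left(-5978\right) = \left(-12 - \left(\left(-2\right) 1 \cdot 2\right)^{2}\right) \left(-5978\right) = \left(-12 - \left(\left(-2\right) 2\right)^{2}\right) \left(-5978\right) = \left(-12 - \left(-4\right)^{2}\right) \left(-5978\right) = \left(-12 - 16\right) \left(-5978\right) = \left(-28\right) \left(-5978\right) = 167384$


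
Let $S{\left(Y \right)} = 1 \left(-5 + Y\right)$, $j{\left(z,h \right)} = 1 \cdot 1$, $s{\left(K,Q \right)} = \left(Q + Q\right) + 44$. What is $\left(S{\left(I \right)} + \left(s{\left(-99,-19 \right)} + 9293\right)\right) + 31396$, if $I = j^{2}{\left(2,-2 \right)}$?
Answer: $40691$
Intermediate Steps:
$s{\left(K,Q \right)} = 44 + 2 Q$ ($s{\left(K,Q \right)} = 2 Q + 44 = 44 + 2 Q$)
$j{\left(z,h \right)} = 1$
$I = 1$ ($I = 1^{2} = 1$)
$S{\left(Y \right)} = -5 + Y$
$\left(S{\left(I \right)} + \left(s{\left(-99,-19 \right)} + 9293\right)\right) + 31396 = \left(\left(-5 + 1\right) + \left(\left(44 + 2 \left(-19\right)\right) + 9293\right)\right) + 31396 = \left(-4 + \left(\left(44 - 38\right) + 9293\right)\right) + 31396 = \left(-4 + \left(6 + 9293\right)\right) + 31396 = \left(-4 + 9299\right) + 31396 = 9295 + 31396 = 40691$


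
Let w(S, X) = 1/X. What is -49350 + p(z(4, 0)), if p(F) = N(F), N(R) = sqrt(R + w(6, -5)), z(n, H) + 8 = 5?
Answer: -49350 + 4*I*sqrt(5)/5 ≈ -49350.0 + 1.7889*I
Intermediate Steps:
z(n, H) = -3 (z(n, H) = -8 + 5 = -3)
N(R) = sqrt(-1/5 + R) (N(R) = sqrt(R + 1/(-5)) = sqrt(R - 1/5) = sqrt(-1/5 + R))
p(F) = sqrt(-5 + 25*F)/5
-49350 + p(z(4, 0)) = -49350 + sqrt(-5 + 25*(-3))/5 = -49350 + sqrt(-5 - 75)/5 = -49350 + sqrt(-80)/5 = -49350 + (4*I*sqrt(5))/5 = -49350 + 4*I*sqrt(5)/5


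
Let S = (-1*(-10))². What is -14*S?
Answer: -1400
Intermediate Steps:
S = 100 (S = 10² = 100)
-14*S = -14*100 = -1400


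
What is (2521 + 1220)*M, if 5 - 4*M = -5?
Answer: 18705/2 ≈ 9352.5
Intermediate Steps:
M = 5/2 (M = 5/4 - ¼*(-5) = 5/4 + 5/4 = 5/2 ≈ 2.5000)
(2521 + 1220)*M = (2521 + 1220)*(5/2) = 3741*(5/2) = 18705/2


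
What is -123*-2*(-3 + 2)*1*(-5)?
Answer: 1230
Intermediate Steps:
-123*-2*(-3 + 2)*1*(-5) = -123*-2*(-1)*1*(-5) = -123*2*1*(-5) = -246*(-5) = -123*(-10) = 1230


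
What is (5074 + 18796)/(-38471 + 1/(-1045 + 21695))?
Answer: -44810500/72220559 ≈ -0.62047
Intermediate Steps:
(5074 + 18796)/(-38471 + 1/(-1045 + 21695)) = 23870/(-38471 + 1/20650) = 23870/(-794426149/20650) = 23870*(-20650/794426149) = -44810500/72220559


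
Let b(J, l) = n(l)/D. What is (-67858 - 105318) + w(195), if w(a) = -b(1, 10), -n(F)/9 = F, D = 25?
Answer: -865862/5 ≈ -1.7317e+5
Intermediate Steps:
n(F) = -9*F
b(J, l) = -9*l/25
w(a) = 18/5 (w(a) = -(-9)*10/25 = -1*(-18/5) = 18/5)
(-67858 - 105318) + w(195) = (-67858 - 105318) + 18/5 = -173176 + 18/5 = -865862/5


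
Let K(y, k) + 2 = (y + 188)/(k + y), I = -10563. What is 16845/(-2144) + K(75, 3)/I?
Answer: -6939530369/883235808 ≈ -7.8569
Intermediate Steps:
K(y, k) = -2 + (188 + y)/(k + y) (K(y, k) = -2 + (y + 188)/(k + y) = -2 + (188 + y)/(k + y))
16845/(-2144) + K(75, 3)/I = 16845/(-2144) + ((188 - 1*75 - 2*3)/(3 + 75))/(-10563) = 16845*(-1/2144) + ((188 - 75 - 6)/78)*(-1/10563) = -16845/2144 + ((1/78)*107)*(-1/10563) = -16845/2144 + (107/78)*(-1/10563) = -16845/2144 - 107/823914 = -6939530369/883235808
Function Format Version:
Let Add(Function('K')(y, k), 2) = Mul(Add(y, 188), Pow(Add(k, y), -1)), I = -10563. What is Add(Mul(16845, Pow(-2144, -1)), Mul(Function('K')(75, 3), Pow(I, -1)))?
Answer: Rational(-6939530369, 883235808) ≈ -7.8569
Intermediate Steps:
Function('K')(y, k) = Add(-2, Mul(Pow(Add(k, y), -1), Add(188, y))) (Function('K')(y, k) = Add(-2, Mul(Add(y, 188), Pow(Add(k, y), -1))) = Add(-2, Mul(Add(188, y), Pow(Add(k, y), -1))) = Add(-2, Mul(Pow(Add(k, y), -1), Add(188, y))))
Add(Mul(16845, Pow(-2144, -1)), Mul(Function('K')(75, 3), Pow(I, -1))) = Add(Mul(16845, Pow(-2144, -1)), Mul(Mul(Pow(Add(3, 75), -1), Add(188, Mul(-1, 75), Mul(-2, 3))), Pow(-10563, -1))) = Add(Mul(16845, Rational(-1, 2144)), Mul(Mul(Pow(78, -1), Add(188, -75, -6)), Rational(-1, 10563))) = Add(Rational(-16845, 2144), Mul(Mul(Rational(1, 78), 107), Rational(-1, 10563))) = Add(Rational(-16845, 2144), Mul(Rational(107, 78), Rational(-1, 10563))) = Add(Rational(-16845, 2144), Rational(-107, 823914)) = Rational(-6939530369, 883235808)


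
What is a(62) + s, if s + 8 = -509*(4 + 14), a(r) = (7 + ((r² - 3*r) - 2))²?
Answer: 13408399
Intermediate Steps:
a(r) = (5 + r² - 3*r)² (a(r) = (7 + (-2 + r² - 3*r))² = (5 + r² - 3*r)²)
s = -9170 (s = -8 - 509*(4 + 14) = -8 - 509*18 = -8 - 9162 = -9170)
a(62) + s = (5 + 62² - 3*62)² - 9170 = (5 + 3844 - 186)² - 9170 = 3663² - 9170 = 13417569 - 9170 = 13408399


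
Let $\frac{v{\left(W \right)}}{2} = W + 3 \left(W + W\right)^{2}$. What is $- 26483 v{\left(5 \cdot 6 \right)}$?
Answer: $-573621780$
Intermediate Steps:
$v{\left(W \right)} = 2 W + 24 W^{2}$ ($v{\left(W \right)} = 2 \left(W + 3 \left(W + W\right)^{2}\right) = 2 \left(W + 3 \left(2 W\right)^{2}\right) = 2 \left(W + 3 \cdot 4 W^{2}\right) = 2 \left(W + 12 W^{2}\right) = 2 W + 24 W^{2}$)
$- 26483 v{\left(5 \cdot 6 \right)} = - 26483 \cdot 2 \cdot 5 \cdot 6 \left(1 + 12 \cdot 5 \cdot 6\right) = - 26483 \cdot 2 \cdot 30 \left(1 + 12 \cdot 30\right) = - 26483 \cdot 2 \cdot 30 \left(1 + 360\right) = - 26483 \cdot 2 \cdot 30 \cdot 361 = \left(-26483\right) 21660 = -573621780$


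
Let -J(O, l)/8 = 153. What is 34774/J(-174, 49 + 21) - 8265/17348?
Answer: -19167991/663561 ≈ -28.887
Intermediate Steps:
J(O, l) = -1224 (J(O, l) = -8*153 = -1224)
34774/J(-174, 49 + 21) - 8265/17348 = 34774/(-1224) - 8265/17348 = 34774*(-1/1224) - 8265*1/17348 = -17387/612 - 8265/17348 = -19167991/663561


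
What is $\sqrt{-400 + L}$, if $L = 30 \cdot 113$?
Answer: $\sqrt{2990} \approx 54.681$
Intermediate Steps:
$L = 3390$
$\sqrt{-400 + L} = \sqrt{-400 + 3390} = \sqrt{2990}$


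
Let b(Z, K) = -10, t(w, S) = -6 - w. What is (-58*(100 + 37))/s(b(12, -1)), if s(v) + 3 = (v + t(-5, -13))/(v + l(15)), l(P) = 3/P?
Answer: 194677/46 ≈ 4232.1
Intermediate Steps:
s(v) = -3 + (-1 + v)/(1/5 + v) (s(v) = -3 + (v + (-6 - 1*(-5)))/(v + 3/15) = -3 + (v + (-6 + 5))/(v + 3*(1/15)) = -3 + (v - 1)/(v + 1/5) = -3 + (-1 + v)/(1/5 + v))
(-58*(100 + 37))/s(b(12, -1)) = (-58*(100 + 37))/((2*(-4 - 5*(-10))/(1 + 5*(-10)))) = (-58*137)/((2*(-4 + 50)/(1 - 50))) = -7946/(2*46/(-49)) = -7946/(2*(-1/49)*46) = -7946/(-92/49) = -7946*(-49/92) = 194677/46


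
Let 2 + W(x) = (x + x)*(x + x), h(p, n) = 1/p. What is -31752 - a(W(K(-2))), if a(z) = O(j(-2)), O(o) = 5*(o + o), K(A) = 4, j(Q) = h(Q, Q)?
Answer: -31747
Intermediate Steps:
j(Q) = 1/Q
O(o) = 10*o (O(o) = 5*(2*o) = 10*o)
W(x) = -2 + 4*x**2 (W(x) = -2 + (x + x)*(x + x) = -2 + (2*x)*(2*x) = -2 + 4*x**2)
a(z) = -5 (a(z) = 10/(-2) = 10*(-1/2) = -5)
-31752 - a(W(K(-2))) = -31752 - 1*(-5) = -31752 + 5 = -31747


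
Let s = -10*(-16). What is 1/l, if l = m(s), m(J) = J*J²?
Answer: 1/4096000 ≈ 2.4414e-7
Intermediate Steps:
s = 160
m(J) = J³
l = 4096000 (l = 160³ = 4096000)
1/l = 1/4096000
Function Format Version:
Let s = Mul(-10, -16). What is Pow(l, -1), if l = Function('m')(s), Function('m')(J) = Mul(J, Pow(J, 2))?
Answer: Rational(1, 4096000) ≈ 2.4414e-7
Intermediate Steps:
s = 160
Function('m')(J) = Pow(J, 3)
l = 4096000 (l = Pow(160, 3) = 4096000)
Pow(l, -1) = Pow(4096000, -1) = Rational(1, 4096000)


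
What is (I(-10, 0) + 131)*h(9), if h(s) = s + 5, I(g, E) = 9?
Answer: 1960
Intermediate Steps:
h(s) = 5 + s
(I(-10, 0) + 131)*h(9) = (9 + 131)*(5 + 9) = 140*14 = 1960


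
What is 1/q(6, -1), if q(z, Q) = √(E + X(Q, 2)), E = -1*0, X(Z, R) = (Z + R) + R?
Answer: √3/3 ≈ 0.57735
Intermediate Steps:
X(Z, R) = Z + 2*R (X(Z, R) = (R + Z) + R = Z + 2*R)
E = 0
q(z, Q) = √(4 + Q) (q(z, Q) = √(0 + (Q + 2*2)) = √(0 + (Q + 4)) = √(0 + (4 + Q)) = √(4 + Q))
1/q(6, -1) = 1/(√(4 - 1)) = 1/(√3) = √3/3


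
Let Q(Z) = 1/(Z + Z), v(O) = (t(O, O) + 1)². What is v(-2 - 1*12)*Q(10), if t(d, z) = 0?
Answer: 1/20 ≈ 0.050000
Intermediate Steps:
v(O) = 1 (v(O) = (0 + 1)² = 1² = 1)
Q(Z) = 1/(2*Z)
v(-2 - 1*12)*Q(10) = 1*((½)/10) = 1*((½)*(⅒)) = 1*(1/20) = 1/20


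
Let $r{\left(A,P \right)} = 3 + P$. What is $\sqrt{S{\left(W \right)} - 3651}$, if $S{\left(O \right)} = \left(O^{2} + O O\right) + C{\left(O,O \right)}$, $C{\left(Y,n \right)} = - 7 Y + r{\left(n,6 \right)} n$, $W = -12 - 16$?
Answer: $i \sqrt{2139} \approx 46.249 i$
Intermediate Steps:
$W = -28$
$C{\left(Y,n \right)} = - 7 Y + 9 n$ ($C{\left(Y,n \right)} = - 7 Y + \left(3 + 6\right) n = - 7 Y + 9 n$)
$S{\left(O \right)} = 2 O + 2 O^{2}$ ($S{\left(O \right)} = \left(O^{2} + O O\right) + \left(- 7 O + 9 O\right) = \left(O^{2} + O^{2}\right) + 2 O = 2 O^{2} + 2 O = 2 O + 2 O^{2}$)
$\sqrt{S{\left(W \right)} - 3651} = \sqrt{2 \left(-28\right) \left(1 - 28\right) - 3651} = \sqrt{2 \left(-28\right) \left(-27\right) - 3651} = \sqrt{1512 - 3651} = \sqrt{-2139} = i \sqrt{2139}$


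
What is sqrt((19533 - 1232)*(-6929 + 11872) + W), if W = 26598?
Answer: sqrt(90488441) ≈ 9512.5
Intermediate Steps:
sqrt((19533 - 1232)*(-6929 + 11872) + W) = sqrt((19533 - 1232)*(-6929 + 11872) + 26598) = sqrt(18301*4943 + 26598) = sqrt(90461843 + 26598) = sqrt(90488441)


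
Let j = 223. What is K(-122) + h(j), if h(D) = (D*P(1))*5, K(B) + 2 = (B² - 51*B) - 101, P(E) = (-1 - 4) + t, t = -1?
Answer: 14313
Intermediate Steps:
P(E) = -6 (P(E) = (-1 - 4) - 1 = -5 - 1 = -6)
K(B) = -103 + B² - 51*B (K(B) = -2 + ((B² - 51*B) - 101) = -2 + (-101 + B² - 51*B) = -103 + B² - 51*B)
h(D) = -30*D (h(D) = (D*(-6))*5 = -6*D*5 = -30*D)
K(-122) + h(j) = (-103 + (-122)² - 51*(-122)) - 30*223 = (-103 + 14884 + 6222) - 6690 = 21003 - 6690 = 14313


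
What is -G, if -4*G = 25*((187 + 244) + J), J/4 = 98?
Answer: 20575/4 ≈ 5143.8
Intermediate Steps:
J = 392 (J = 4*98 = 392)
G = -20575/4 (G = -25*((187 + 244) + 392)/4 = -25*(431 + 392)/4 = -25*823/4 = -¼*20575 = -20575/4 ≈ -5143.8)
-G = -1*(-20575/4) = 20575/4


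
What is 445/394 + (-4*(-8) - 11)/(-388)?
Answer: 82193/76436 ≈ 1.0753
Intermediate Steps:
445/394 + (-4*(-8) - 11)/(-388) = 445*(1/394) + (32 - 11)*(-1/388) = 445/394 + 21*(-1/388) = 445/394 - 21/388 = 82193/76436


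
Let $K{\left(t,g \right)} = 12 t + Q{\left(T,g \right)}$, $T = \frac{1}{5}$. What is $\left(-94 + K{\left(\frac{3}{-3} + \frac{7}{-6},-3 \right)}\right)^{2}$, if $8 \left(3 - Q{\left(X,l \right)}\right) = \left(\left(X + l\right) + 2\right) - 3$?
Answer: $\frac{21724921}{1600} \approx 13578.0$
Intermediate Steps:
$T = \frac{1}{5} \approx 0.2$
$Q{\left(X,l \right)} = \frac{25}{8} - \frac{X}{8} - \frac{l}{8}$ ($Q{\left(X,l \right)} = 3 - \frac{\left(\left(X + l\right) + 2\right) - 3}{8} = 3 - \frac{\left(2 + X + l\right) - 3}{8} = 3 - \frac{-1 + X + l}{8} = 3 - \left(- \frac{1}{8} + \frac{X}{8} + \frac{l}{8}\right) = \frac{25}{8} - \frac{X}{8} - \frac{l}{8}$)
$K{\left(t,g \right)} = \frac{31}{10} + 12 t - \frac{g}{8}$ ($K{\left(t,g \right)} = 12 t - \left(- \frac{31}{10} + \frac{g}{8}\right) = \frac{31}{10} + 12 t - \frac{g}{8}$)
$\left(-94 + K{\left(\frac{3}{-3} + \frac{7}{-6},-3 \right)}\right)^{2} = \left(-94 + \left(\frac{31}{10} + 12 \left(\frac{3}{-3} + \frac{7}{-6}\right) - - \frac{3}{8}\right)\right)^{2} = \left(-94 + \left(\frac{31}{10} + 12 \left(3 \left(- \frac{1}{3}\right) + 7 \left(- \frac{1}{6}\right)\right) + \frac{3}{8}\right)\right)^{2} = \left(-94 + \left(\frac{31}{10} + 12 \left(-1 - \frac{7}{6}\right) + \frac{3}{8}\right)\right)^{2} = \left(-94 + \left(\frac{31}{10} + 12 \left(- \frac{13}{6}\right) + \frac{3}{8}\right)\right)^{2} = \left(-94 + \left(\frac{31}{10} - 26 + \frac{3}{8}\right)\right)^{2} = \left(-94 - \frac{901}{40}\right)^{2} = \left(- \frac{4661}{40}\right)^{2} = \frac{21724921}{1600}$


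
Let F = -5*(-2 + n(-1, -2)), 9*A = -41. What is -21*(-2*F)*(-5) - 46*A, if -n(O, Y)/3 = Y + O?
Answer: 68036/9 ≈ 7559.6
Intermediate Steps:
n(O, Y) = -3*O - 3*Y (n(O, Y) = -3*(Y + O) = -3*(O + Y) = -3*O - 3*Y)
A = -41/9 (A = (1/9)*(-41) = -41/9 ≈ -4.5556)
F = -35 (F = -5*(-2 + (-3*(-1) - 3*(-2))) = -5*(-2 + (3 + 6)) = -5*(-2 + 9) = -5*7 = -35)
-21*(-2*F)*(-5) - 46*A = -21*(-2*(-35))*(-5) - 46*(-41/9) = -1470*(-5) + 1886/9 = -21*(-350) + 1886/9 = 7350 + 1886/9 = 68036/9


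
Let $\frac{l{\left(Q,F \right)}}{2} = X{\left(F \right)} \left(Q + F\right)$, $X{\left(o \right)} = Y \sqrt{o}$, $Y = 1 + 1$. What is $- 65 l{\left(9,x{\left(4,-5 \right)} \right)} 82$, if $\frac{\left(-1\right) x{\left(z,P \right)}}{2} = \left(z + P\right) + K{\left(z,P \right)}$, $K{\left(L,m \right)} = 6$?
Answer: $21320 i \sqrt{10} \approx 67420.0 i$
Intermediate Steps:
$Y = 2$
$X{\left(o \right)} = 2 \sqrt{o}$
$x{\left(z,P \right)} = -12 - 2 P - 2 z$ ($x{\left(z,P \right)} = - 2 \left(\left(z + P\right) + 6\right) = - 2 \left(\left(P + z\right) + 6\right) = - 2 \left(6 + P + z\right) = -12 - 2 P - 2 z$)
$l{\left(Q,F \right)} = 4 \sqrt{F} \left(F + Q\right)$ ($l{\left(Q,F \right)} = 2 \cdot 2 \sqrt{F} \left(Q + F\right) = 2 \cdot 2 \sqrt{F} \left(F + Q\right) = 4 \sqrt{F} \left(F + Q\right)$)
$- 65 l{\left(9,x{\left(4,-5 \right)} \right)} 82 = - 65 \cdot 4 \sqrt{-12 - -10 - 8} \left(\left(-12 - -10 - 8\right) + 9\right) 82 = - 65 \cdot 4 \sqrt{-12 + 10 - 8} \left(\left(-12 + 10 - 8\right) + 9\right) 82 = - 65 \cdot 4 \sqrt{-10} \left(-10 + 9\right) 82 = - 65 \cdot 4 i \sqrt{10} \left(-1\right) 82 = - 65 \left(- 4 i \sqrt{10}\right) 82 = 260 i \sqrt{10} \cdot 82 = 21320 i \sqrt{10}$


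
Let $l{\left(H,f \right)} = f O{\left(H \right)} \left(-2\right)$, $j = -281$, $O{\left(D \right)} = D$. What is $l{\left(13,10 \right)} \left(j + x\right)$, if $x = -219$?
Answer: $130000$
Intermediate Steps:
$l{\left(H,f \right)} = - 2 H f$ ($l{\left(H,f \right)} = f H \left(-2\right) = H f \left(-2\right) = - 2 H f$)
$l{\left(13,10 \right)} \left(j + x\right) = \left(-2\right) 13 \cdot 10 \left(-281 - 219\right) = \left(-260\right) \left(-500\right) = 130000$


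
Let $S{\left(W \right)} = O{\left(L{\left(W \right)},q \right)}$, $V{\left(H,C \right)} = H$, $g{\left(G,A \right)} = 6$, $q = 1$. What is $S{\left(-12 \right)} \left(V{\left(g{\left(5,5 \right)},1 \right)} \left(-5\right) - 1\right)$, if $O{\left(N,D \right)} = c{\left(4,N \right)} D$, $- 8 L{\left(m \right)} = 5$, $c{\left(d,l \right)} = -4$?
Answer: $124$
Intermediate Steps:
$L{\left(m \right)} = - \frac{5}{8}$ ($L{\left(m \right)} = \left(- \frac{1}{8}\right) 5 = - \frac{5}{8}$)
$O{\left(N,D \right)} = - 4 D$
$S{\left(W \right)} = -4$ ($S{\left(W \right)} = \left(-4\right) 1 = -4$)
$S{\left(-12 \right)} \left(V{\left(g{\left(5,5 \right)},1 \right)} \left(-5\right) - 1\right) = - 4 \left(6 \left(-5\right) - 1\right) = - 4 \left(-30 - 1\right) = \left(-4\right) \left(-31\right) = 124$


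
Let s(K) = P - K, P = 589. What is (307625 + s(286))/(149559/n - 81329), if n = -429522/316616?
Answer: -22043641736/13714227847 ≈ -1.6074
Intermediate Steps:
s(K) = 589 - K
n = -214761/158308 (n = -429522*1/316616 = -214761/158308 ≈ -1.3566)
(307625 + s(286))/(149559/n - 81329) = (307625 + (589 - 1*286))/(149559/(-214761/158308) - 81329) = (307625 + (589 - 286))/(149559*(-158308/214761) - 81329) = (307625 + 303)/(-7892128724/71587 - 81329) = 307928/(-13714227847/71587) = 307928*(-71587/13714227847) = -22043641736/13714227847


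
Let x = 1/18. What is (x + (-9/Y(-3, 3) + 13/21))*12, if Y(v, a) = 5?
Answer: -1418/105 ≈ -13.505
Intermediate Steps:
x = 1/18 ≈ 0.055556
(x + (-9/Y(-3, 3) + 13/21))*12 = (1/18 + (-9/5 + 13/21))*12 = (1/18 - 124/105)*12 = -709/630*12 = -1418/105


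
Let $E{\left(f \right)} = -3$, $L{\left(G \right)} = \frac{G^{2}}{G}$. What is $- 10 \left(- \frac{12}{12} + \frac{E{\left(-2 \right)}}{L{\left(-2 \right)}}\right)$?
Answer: $-5$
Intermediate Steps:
$L{\left(G \right)} = G$
$- 10 \left(- \frac{12}{12} + \frac{E{\left(-2 \right)}}{L{\left(-2 \right)}}\right) = - 10 \left(- \frac{12}{12} - \frac{3}{-2}\right) = - 10 \left(\left(-12\right) \frac{1}{12} - - \frac{3}{2}\right) = - 10 \left(-1 + \frac{3}{2}\right) = \left(-10\right) \frac{1}{2} = -5$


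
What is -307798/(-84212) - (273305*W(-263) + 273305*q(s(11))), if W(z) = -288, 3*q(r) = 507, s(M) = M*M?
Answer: 1369426013169/42106 ≈ 3.2523e+7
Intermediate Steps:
s(M) = M²
q(r) = 169 (q(r) = (⅓)*507 = 169)
-307798/(-84212) - (273305*W(-263) + 273305*q(s(11))) = -307798/(-84212) - 273305/(1/(169 - 288)) = -307798*(-1/84212) - 273305/(1/(-119)) = 153899/42106 - 273305/(-1/119) = 153899/42106 - 273305*(-119) = 153899/42106 + 32523295 = 1369426013169/42106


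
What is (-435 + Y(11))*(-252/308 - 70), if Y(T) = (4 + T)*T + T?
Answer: 201761/11 ≈ 18342.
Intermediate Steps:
Y(T) = T + T*(4 + T) (Y(T) = T*(4 + T) + T = T + T*(4 + T))
(-435 + Y(11))*(-252/308 - 70) = (-435 + 11*(5 + 11))*(-252/308 - 70) = (-435 + 11*16)*(-252*1/308 - 70) = (-435 + 176)*(-9/11 - 70) = -259*(-779/11) = 201761/11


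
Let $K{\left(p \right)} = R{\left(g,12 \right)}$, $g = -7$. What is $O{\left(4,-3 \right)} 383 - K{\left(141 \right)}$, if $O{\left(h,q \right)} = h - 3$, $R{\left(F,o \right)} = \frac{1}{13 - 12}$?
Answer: $382$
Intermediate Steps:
$R{\left(F,o \right)} = 1$ ($R{\left(F,o \right)} = 1^{-1} = 1$)
$K{\left(p \right)} = 1$
$O{\left(h,q \right)} = -3 + h$ ($O{\left(h,q \right)} = h - 3 = -3 + h$)
$O{\left(4,-3 \right)} 383 - K{\left(141 \right)} = \left(-3 + 4\right) 383 - 1 = 1 \cdot 383 - 1 = 383 - 1 = 382$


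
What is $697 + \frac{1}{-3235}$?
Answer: $\frac{2254794}{3235} \approx 697.0$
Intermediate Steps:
$697 + \frac{1}{-3235} = 697 - \frac{1}{3235} = \frac{2254794}{3235}$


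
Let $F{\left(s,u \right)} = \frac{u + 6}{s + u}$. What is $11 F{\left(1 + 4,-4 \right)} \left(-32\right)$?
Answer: $-704$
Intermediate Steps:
$F{\left(s,u \right)} = \frac{6 + u}{s + u}$
$11 F{\left(1 + 4,-4 \right)} \left(-32\right) = 11 \frac{6 - 4}{\left(1 + 4\right) - 4} \left(-32\right) = 11 \frac{1}{5 - 4} \cdot 2 \left(-32\right) = 11 \cdot 1^{-1} \cdot 2 \left(-32\right) = 11 \cdot 1 \cdot 2 \left(-32\right) = 11 \cdot 2 \left(-32\right) = 22 \left(-32\right) = -704$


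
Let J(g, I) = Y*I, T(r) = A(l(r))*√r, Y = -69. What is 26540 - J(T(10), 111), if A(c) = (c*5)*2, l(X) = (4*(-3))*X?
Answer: 34199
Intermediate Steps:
l(X) = -12*X
A(c) = 10*c (A(c) = (5*c)*2 = 10*c)
T(r) = -120*r^(3/2) (T(r) = (10*(-12*r))*√r = (-120*r)*√r = -120*r^(3/2))
J(g, I) = -69*I
26540 - J(T(10), 111) = 26540 - (-69)*111 = 26540 - 1*(-7659) = 26540 + 7659 = 34199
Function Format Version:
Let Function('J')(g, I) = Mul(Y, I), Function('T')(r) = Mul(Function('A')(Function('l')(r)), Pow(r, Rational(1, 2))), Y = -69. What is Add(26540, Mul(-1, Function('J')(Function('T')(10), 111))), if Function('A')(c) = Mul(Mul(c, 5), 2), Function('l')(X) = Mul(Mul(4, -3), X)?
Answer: 34199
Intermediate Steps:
Function('l')(X) = Mul(-12, X)
Function('A')(c) = Mul(10, c) (Function('A')(c) = Mul(Mul(5, c), 2) = Mul(10, c))
Function('T')(r) = Mul(-120, Pow(r, Rational(3, 2))) (Function('T')(r) = Mul(Mul(10, Mul(-12, r)), Pow(r, Rational(1, 2))) = Mul(Mul(-120, r), Pow(r, Rational(1, 2))) = Mul(-120, Pow(r, Rational(3, 2))))
Function('J')(g, I) = Mul(-69, I)
Add(26540, Mul(-1, Function('J')(Function('T')(10), 111))) = Add(26540, Mul(-1, Mul(-69, 111))) = Add(26540, Mul(-1, -7659)) = Add(26540, 7659) = 34199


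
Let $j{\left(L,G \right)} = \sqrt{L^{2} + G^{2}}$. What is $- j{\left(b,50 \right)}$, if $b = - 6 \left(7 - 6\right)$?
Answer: $- 2 \sqrt{634} \approx -50.359$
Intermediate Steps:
$b = -6$ ($b = \left(-6\right) 1 = -6$)
$j{\left(L,G \right)} = \sqrt{G^{2} + L^{2}}$
$- j{\left(b,50 \right)} = - \sqrt{50^{2} + \left(-6\right)^{2}} = - \sqrt{2500 + 36} = - \sqrt{2536} = - 2 \sqrt{634}$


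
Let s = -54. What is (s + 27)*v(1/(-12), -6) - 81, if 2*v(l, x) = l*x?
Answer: -351/4 ≈ -87.750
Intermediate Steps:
v(l, x) = l*x/2 (v(l, x) = (l*x)/2 = l*x/2)
(s + 27)*v(1/(-12), -6) - 81 = (-54 + 27)*((1/2)*(-6)/(-12)) - 81 = -27*(-1)*(-6)/(2*12) - 81 = -27*1/4 - 81 = -27/4 - 81 = -351/4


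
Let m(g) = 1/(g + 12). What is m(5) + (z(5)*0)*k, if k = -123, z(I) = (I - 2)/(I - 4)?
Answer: 1/17 ≈ 0.058824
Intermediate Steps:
z(I) = (-2 + I)/(-4 + I)
m(g) = 1/(12 + g)
m(5) + (z(5)*0)*k = 1/(12 + 5) + (((-2 + 5)/(-4 + 5))*0)*(-123) = 1/17 + ((3/1)*0)*(-123) = 1/17 + ((1*3)*0)*(-123) = 1/17 + (3*0)*(-123) = 1/17 + 0*(-123) = 1/17 + 0 = 1/17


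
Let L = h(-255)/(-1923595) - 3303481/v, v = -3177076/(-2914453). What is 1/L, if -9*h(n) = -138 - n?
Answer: -6111407508220/18520065098071918347 ≈ -3.2999e-7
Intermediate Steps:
h(n) = 46/3 + n/9 (h(n) = -(-138 - n)/9 = 46/3 + n/9)
v = 3177076/2914453 (v = -3177076*(-1/2914453) = 3177076/2914453 ≈ 1.0901)
L = -18520065098071918347/6111407508220 (L = (46/3 + (1/9)*(-255))/(-1923595) - 3303481/3177076/2914453 = (46/3 - 85/3)*(-1/1923595) - 3303481*2914453/3177076 = -13*(-1/1923595) - 9627840110893/3177076 = 13/1923595 - 9627840110893/3177076 = -18520065098071918347/6111407508220 ≈ -3.0304e+6)
1/L = 1/(-18520065098071918347/6111407508220) = -6111407508220/18520065098071918347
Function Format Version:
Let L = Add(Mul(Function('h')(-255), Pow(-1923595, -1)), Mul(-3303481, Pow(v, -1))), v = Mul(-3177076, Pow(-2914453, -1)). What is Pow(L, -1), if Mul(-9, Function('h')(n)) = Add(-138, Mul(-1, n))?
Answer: Rational(-6111407508220, 18520065098071918347) ≈ -3.2999e-7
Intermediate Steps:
Function('h')(n) = Add(Rational(46, 3), Mul(Rational(1, 9), n)) (Function('h')(n) = Mul(Rational(-1, 9), Add(-138, Mul(-1, n))) = Add(Rational(46, 3), Mul(Rational(1, 9), n)))
v = Rational(3177076, 2914453) (v = Mul(-3177076, Rational(-1, 2914453)) = Rational(3177076, 2914453) ≈ 1.0901)
L = Rational(-18520065098071918347, 6111407508220) (L = Add(Mul(Add(Rational(46, 3), Mul(Rational(1, 9), -255)), Pow(-1923595, -1)), Mul(-3303481, Pow(Rational(3177076, 2914453), -1))) = Add(Mul(Add(Rational(46, 3), Rational(-85, 3)), Rational(-1, 1923595)), Mul(-3303481, Rational(2914453, 3177076))) = Add(Mul(-13, Rational(-1, 1923595)), Rational(-9627840110893, 3177076)) = Add(Rational(13, 1923595), Rational(-9627840110893, 3177076)) = Rational(-18520065098071918347, 6111407508220) ≈ -3.0304e+6)
Pow(L, -1) = Pow(Rational(-18520065098071918347, 6111407508220), -1) = Rational(-6111407508220, 18520065098071918347)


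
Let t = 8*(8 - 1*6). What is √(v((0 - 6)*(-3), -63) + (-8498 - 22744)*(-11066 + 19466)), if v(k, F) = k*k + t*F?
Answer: 6*I*√7289819 ≈ 16200.0*I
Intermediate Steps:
t = 16 (t = 8*(8 - 6) = 8*2 = 16)
v(k, F) = k² + 16*F (v(k, F) = k*k + 16*F = k² + 16*F)
√(v((0 - 6)*(-3), -63) + (-8498 - 22744)*(-11066 + 19466)) = √((((0 - 6)*(-3))² + 16*(-63)) + (-8498 - 22744)*(-11066 + 19466)) = √(((-6*(-3))² - 1008) - 31242*8400) = √((18² - 1008) - 262432800) = √((324 - 1008) - 262432800) = √(-684 - 262432800) = √(-262433484) = 6*I*√7289819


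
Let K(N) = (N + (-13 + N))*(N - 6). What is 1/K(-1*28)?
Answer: 1/2346 ≈ 0.00042626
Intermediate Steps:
K(N) = (-13 + 2*N)*(-6 + N)
1/K(-1*28) = 1/(78 - (-25)*28 + 2*(-1*28)²) = 1/(78 - 25*(-28) + 2*(-28)²) = 1/(78 + 700 + 2*784) = 1/(78 + 700 + 1568) = 1/2346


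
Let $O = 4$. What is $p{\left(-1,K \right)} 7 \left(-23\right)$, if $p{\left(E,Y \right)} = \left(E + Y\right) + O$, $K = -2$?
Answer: $-161$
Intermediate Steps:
$p{\left(E,Y \right)} = 4 + E + Y$ ($p{\left(E,Y \right)} = \left(E + Y\right) + 4 = 4 + E + Y$)
$p{\left(-1,K \right)} 7 \left(-23\right) = \left(4 - 1 - 2\right) 7 \left(-23\right) = 1 \cdot 7 \left(-23\right) = 7 \left(-23\right) = -161$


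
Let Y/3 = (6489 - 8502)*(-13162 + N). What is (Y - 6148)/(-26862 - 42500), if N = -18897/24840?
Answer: -73125063029/63813040 ≈ -1145.9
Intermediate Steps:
N = -6299/8280 (N = -18897*1/24840 = -6299/8280 ≈ -0.76075)
Y = 73130719189/920 (Y = 3*((6489 - 8502)*(-13162 - 6299/8280)) = 3*(-2013*(-108987659/8280)) = 3*(73130719189/2760) = 73130719189/920 ≈ 7.9490e+7)
(Y - 6148)/(-26862 - 42500) = (73130719189/920 - 6148)/(-26862 - 42500) = (73125063029/920)/(-69362) = (73125063029/920)*(-1/69362) = -73125063029/63813040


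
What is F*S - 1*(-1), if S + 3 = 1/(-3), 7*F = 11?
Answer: -89/21 ≈ -4.2381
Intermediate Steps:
F = 11/7 (F = (⅐)*11 = 11/7 ≈ 1.5714)
S = -10/3 (S = -3 + 1/(-3) = -3 - ⅓ = -10/3 ≈ -3.3333)
F*S - 1*(-1) = (11/7)*(-10/3) - 1*(-1) = -110/21 + 1 = -89/21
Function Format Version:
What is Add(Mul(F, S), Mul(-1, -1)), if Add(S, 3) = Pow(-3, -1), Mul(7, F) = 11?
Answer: Rational(-89, 21) ≈ -4.2381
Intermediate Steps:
F = Rational(11, 7) (F = Mul(Rational(1, 7), 11) = Rational(11, 7) ≈ 1.5714)
S = Rational(-10, 3) (S = Add(-3, Pow(-3, -1)) = Add(-3, Rational(-1, 3)) = Rational(-10, 3) ≈ -3.3333)
Add(Mul(F, S), Mul(-1, -1)) = Add(Mul(Rational(11, 7), Rational(-10, 3)), Mul(-1, -1)) = Add(Rational(-110, 21), 1) = Rational(-89, 21)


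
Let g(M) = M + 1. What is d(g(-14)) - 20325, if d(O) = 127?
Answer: -20198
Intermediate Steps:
g(M) = 1 + M
d(g(-14)) - 20325 = 127 - 20325 = -20198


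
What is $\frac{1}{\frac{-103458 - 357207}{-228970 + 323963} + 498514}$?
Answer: $\frac{94993}{47354879737} \approx 2.006 \cdot 10^{-6}$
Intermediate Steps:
$\frac{1}{\frac{-103458 - 357207}{-228970 + 323963} + 498514} = \frac{1}{- \frac{460665}{94993} + 498514} = \frac{1}{\frac{47354879737}{94993}} = \frac{94993}{47354879737}$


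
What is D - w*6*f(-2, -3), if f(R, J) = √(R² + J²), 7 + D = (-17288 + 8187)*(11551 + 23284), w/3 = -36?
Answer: -317033342 + 648*√13 ≈ -3.1703e+8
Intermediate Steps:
w = -108 (w = 3*(-36) = -108)
D = -317033342 (D = -7 + (-17288 + 8187)*(11551 + 23284) = -7 - 9101*34835 = -7 - 317033335 = -317033342)
f(R, J) = √(J² + R²)
D - w*6*f(-2, -3) = -317033342 - (-108*6)*√((-3)² + (-2)²) = -317033342 - (-648)*√(9 + 4) = -317033342 - (-648)*√13 = -317033342 + 648*√13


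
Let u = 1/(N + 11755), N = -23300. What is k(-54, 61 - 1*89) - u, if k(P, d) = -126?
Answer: -1454669/11545 ≈ -126.00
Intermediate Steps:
u = -1/11545 (u = 1/(-23300 + 11755) = 1/(-11545) = -1/11545 ≈ -8.6618e-5)
k(-54, 61 - 1*89) - u = -126 - 1*(-1/11545) = -126 + 1/11545 = -1454669/11545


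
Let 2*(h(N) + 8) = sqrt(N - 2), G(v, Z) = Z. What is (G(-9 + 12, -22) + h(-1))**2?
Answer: (60 - I*sqrt(3))**2/4 ≈ 899.25 - 51.962*I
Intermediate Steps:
h(N) = -8 + sqrt(-2 + N)/2 (h(N) = -8 + sqrt(N - 2)/2 = -8 + sqrt(-2 + N)/2)
(G(-9 + 12, -22) + h(-1))**2 = (-22 + (-8 + sqrt(-2 - 1)/2))**2 = (-22 + (-8 + sqrt(-3)/2))**2 = (-22 + (-8 + (I*sqrt(3))/2))**2 = (-22 + (-8 + I*sqrt(3)/2))**2 = (-30 + I*sqrt(3)/2)**2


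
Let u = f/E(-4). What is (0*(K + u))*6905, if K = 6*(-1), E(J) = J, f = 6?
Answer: 0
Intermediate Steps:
u = -3/2 (u = 6/(-4) = 6*(-¼) = -3/2 ≈ -1.5000)
K = -6
(0*(K + u))*6905 = (0*(-6 - 3/2))*6905 = (0*(-15/2))*6905 = 0*6905 = 0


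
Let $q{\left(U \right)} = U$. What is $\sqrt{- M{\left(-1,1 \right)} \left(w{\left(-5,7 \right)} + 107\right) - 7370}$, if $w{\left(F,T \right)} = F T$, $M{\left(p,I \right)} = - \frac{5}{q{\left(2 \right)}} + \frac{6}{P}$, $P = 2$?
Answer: $23 i \sqrt{14} \approx 86.058 i$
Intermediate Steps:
$M{\left(p,I \right)} = \frac{1}{2}$ ($M{\left(p,I \right)} = - \frac{5}{2} + \frac{6}{2} = \left(-5\right) \frac{1}{2} + 6 \cdot \frac{1}{2} = - \frac{5}{2} + 3 = \frac{1}{2}$)
$\sqrt{- M{\left(-1,1 \right)} \left(w{\left(-5,7 \right)} + 107\right) - 7370} = \sqrt{- \frac{\left(-5\right) 7 + 107}{2} - 7370} = \sqrt{- \frac{-35 + 107}{2} - 7370} = \sqrt{- \frac{72}{2} - 7370} = \sqrt{\left(-1\right) 36 - 7370} = \sqrt{-36 - 7370} = \sqrt{-7406} = 23 i \sqrt{14}$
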